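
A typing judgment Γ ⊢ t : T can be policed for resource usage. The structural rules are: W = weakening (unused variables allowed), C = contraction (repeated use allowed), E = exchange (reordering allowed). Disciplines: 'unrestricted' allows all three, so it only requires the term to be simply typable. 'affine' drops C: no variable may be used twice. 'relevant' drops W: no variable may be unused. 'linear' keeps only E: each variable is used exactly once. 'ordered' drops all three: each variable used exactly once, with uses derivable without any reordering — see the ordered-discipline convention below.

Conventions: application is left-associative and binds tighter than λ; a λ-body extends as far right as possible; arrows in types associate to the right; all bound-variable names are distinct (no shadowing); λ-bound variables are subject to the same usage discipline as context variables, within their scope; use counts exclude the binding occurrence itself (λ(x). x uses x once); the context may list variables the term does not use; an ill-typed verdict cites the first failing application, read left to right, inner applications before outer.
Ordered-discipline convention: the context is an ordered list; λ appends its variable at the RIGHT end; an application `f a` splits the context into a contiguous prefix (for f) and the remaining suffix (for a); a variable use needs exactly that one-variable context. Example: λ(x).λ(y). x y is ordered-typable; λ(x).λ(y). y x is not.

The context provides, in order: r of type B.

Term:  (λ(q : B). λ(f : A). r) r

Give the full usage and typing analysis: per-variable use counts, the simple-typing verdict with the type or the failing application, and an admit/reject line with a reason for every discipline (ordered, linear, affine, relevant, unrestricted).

usage: r: 2×, q (λ-bound): 0×, f (λ-bound): 0×
use order (left to right): r, r
typing: well-typed — term : A → B
ordered: ✗, uses contraction: r ×2; q, f left unused
linear: ✗, uses contraction: r ×2; q, f left unused
affine: ✗, uses contraction: r ×2
relevant: ✗, q, f left unused
unrestricted: ✓, well-typed at A → B; no restrictions here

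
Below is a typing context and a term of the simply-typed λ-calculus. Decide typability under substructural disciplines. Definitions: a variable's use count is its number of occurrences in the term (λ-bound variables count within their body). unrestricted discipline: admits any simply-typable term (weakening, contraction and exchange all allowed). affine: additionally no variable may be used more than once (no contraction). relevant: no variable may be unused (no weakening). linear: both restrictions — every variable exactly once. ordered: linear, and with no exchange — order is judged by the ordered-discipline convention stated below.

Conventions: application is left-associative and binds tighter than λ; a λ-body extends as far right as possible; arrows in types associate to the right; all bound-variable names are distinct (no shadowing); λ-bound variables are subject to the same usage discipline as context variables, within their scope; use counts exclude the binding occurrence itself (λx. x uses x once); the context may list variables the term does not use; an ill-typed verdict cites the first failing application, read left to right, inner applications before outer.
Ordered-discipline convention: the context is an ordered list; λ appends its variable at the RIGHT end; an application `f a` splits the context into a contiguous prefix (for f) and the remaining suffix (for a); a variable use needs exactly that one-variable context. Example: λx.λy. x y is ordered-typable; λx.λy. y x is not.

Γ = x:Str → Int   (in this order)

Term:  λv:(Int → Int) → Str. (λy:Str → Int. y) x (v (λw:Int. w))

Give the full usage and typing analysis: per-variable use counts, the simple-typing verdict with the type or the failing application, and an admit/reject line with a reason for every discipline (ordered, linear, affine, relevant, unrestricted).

counts: x: 1×, v [bound]: 1×, y [bound]: 1×, w [bound]: 1×
use order (left to right): y, x, v, w
typing: well-typed at ((Int → Int) → Str) → Int
ordered: ✓ — single-use (x, v, y, w), ordered derivation ok
linear: ✓ — each of x, v, y, w used exactly once
affine: ✓ — x, v, y, w: no repeats, contraction unneeded
relevant: ✓ — at least one use each (x, v, y, w)
unrestricted: ✓ — simply typable at ((Int → Int) → Str) → Int; W, C, E all held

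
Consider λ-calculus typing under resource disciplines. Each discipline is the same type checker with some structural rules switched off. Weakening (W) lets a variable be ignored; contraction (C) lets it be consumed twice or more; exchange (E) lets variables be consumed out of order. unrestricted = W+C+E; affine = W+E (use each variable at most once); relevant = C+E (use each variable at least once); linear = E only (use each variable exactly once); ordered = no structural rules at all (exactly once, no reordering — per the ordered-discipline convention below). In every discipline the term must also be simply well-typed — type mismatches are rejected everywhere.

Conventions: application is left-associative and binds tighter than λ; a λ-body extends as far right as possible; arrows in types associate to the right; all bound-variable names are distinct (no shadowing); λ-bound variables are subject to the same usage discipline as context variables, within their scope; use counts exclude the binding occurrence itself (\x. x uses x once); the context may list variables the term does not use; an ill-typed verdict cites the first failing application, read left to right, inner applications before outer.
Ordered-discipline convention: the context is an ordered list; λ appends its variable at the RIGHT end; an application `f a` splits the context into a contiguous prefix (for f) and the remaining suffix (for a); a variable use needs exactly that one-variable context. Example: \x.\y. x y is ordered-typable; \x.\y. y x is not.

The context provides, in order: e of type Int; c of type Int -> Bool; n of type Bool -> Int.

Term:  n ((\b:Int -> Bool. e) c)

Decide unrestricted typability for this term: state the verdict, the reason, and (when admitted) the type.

no — the type mismatch rejects it
use counts: e: 1×, c: 1×, n: 1×, b (λ-bound): 0×
order of uses: n, e, c
typing: ill-typed: an argument Int mismatches the expected Bool
all disciplines: ordered ✗; linear ✗; affine ✗; relevant ✗; unrestricted ✗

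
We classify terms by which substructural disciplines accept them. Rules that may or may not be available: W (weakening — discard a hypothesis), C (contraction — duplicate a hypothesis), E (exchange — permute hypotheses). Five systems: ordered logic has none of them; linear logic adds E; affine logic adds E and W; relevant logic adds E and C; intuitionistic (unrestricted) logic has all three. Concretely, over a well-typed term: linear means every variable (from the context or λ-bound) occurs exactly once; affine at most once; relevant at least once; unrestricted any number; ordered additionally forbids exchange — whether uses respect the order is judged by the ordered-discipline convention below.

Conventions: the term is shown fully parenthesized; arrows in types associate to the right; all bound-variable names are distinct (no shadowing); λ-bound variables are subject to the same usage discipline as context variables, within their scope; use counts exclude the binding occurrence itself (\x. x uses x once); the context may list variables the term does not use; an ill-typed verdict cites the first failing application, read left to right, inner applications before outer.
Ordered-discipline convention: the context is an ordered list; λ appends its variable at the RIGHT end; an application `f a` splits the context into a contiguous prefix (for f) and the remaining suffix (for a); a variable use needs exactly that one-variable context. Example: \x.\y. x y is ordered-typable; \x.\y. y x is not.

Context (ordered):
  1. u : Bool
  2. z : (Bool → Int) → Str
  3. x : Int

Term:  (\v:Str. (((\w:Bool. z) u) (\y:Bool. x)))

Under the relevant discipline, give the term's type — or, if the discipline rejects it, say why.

not well-typed under relevant — v, w, y never used (weakening)
usage: u=1, z=1, x=1, v [bound]=0, w [bound]=0, y [bound]=0
order of uses: z, u, x
typing: ✓ — Str → Str
across the five disciplines: ordered ✗ · linear ✗ · affine ✓ · relevant ✗ · unrestricted ✓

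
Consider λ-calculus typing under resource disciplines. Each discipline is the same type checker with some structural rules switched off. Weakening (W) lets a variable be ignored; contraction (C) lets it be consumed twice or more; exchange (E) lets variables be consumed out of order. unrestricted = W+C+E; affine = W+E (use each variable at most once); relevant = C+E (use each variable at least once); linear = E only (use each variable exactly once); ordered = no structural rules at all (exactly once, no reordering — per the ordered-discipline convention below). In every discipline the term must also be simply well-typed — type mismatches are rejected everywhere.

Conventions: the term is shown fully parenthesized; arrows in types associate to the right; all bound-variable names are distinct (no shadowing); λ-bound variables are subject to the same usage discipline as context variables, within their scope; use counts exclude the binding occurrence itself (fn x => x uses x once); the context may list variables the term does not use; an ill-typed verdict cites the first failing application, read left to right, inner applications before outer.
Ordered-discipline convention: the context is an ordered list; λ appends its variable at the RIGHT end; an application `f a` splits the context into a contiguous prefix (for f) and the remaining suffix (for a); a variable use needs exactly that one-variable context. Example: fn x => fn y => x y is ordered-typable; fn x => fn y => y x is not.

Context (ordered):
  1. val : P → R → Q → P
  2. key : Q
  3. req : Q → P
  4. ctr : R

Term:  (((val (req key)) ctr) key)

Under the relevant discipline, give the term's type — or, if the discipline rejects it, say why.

term : P
usage: val ×1, key ×2, req ×1, ctr ×1
uses in reading order: val, req, key, ctr, key
typing: well-typed at P
all disciplines: ordered ✗ · linear ✗ · affine ✗ · relevant ✓ · unrestricted ✓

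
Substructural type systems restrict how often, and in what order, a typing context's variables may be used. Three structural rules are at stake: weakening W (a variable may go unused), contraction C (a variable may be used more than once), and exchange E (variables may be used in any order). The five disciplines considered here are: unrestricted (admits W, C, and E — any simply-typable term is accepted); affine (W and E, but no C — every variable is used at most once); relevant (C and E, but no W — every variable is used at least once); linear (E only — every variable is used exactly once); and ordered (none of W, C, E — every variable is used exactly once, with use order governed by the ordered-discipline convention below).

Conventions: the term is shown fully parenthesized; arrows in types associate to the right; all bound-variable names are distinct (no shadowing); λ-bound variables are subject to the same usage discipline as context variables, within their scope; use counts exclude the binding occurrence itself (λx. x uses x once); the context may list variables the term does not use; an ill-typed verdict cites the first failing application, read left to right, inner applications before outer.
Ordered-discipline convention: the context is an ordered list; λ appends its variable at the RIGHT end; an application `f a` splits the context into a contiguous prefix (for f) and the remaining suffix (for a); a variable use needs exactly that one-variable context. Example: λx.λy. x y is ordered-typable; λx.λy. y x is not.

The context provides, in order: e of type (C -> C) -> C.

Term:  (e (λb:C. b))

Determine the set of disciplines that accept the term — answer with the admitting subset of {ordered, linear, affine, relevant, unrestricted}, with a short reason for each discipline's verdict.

admitted in: ordered, linear, affine, relevant, unrestricted
counts: e=1, b (bound)=1
order of uses: e, b
typing: ✓ — C
ordered: ✓ — e, b once each; derivable with no W/C/E
linear: ✓ — exactly-once usage across e, b
affine: ✓ — none of e, b used more than once
relevant: ✓ — every one of e, b appears
unrestricted: ✓ — typability at C is all that's needed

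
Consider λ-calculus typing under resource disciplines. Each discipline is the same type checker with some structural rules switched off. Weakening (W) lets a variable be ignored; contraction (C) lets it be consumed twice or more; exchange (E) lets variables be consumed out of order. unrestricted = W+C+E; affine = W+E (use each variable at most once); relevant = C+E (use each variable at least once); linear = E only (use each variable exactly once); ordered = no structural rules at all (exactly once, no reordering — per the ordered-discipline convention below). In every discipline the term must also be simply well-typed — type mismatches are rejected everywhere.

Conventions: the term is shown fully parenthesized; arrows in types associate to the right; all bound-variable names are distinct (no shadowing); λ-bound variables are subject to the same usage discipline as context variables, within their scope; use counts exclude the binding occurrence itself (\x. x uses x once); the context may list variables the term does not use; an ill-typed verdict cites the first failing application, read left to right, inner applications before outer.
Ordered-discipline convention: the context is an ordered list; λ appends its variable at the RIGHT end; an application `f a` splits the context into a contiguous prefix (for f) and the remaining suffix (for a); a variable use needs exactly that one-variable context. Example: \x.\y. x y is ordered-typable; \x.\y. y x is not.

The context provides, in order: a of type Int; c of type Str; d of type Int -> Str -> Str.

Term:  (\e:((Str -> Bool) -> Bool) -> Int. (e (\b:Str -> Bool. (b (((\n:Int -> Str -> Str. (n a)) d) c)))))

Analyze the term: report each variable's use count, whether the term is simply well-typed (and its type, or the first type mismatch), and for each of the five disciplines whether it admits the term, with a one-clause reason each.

usage: a=1, c=1, d=1, e (bound)=1, b (bound)=1, n (bound)=1
use order (left to right): e, b, n, a, d, c
typing: well-typed — term : (((Str -> Bool) -> Bool) -> Int) -> Int
ordered: ✗, no ordered split (uses run e, b, n, a, d, c)
linear: ✓, each of a, c, d, e, b, n used exactly once
affine: ✓, a, c, d, e, b, n: no repeats, contraction unneeded
relevant: ✓, none of a, c, d, e, b, n goes unused
unrestricted: ✓, simply typable at (((Str -> Bool) -> Bool) -> Int) -> Int; W, C, E all held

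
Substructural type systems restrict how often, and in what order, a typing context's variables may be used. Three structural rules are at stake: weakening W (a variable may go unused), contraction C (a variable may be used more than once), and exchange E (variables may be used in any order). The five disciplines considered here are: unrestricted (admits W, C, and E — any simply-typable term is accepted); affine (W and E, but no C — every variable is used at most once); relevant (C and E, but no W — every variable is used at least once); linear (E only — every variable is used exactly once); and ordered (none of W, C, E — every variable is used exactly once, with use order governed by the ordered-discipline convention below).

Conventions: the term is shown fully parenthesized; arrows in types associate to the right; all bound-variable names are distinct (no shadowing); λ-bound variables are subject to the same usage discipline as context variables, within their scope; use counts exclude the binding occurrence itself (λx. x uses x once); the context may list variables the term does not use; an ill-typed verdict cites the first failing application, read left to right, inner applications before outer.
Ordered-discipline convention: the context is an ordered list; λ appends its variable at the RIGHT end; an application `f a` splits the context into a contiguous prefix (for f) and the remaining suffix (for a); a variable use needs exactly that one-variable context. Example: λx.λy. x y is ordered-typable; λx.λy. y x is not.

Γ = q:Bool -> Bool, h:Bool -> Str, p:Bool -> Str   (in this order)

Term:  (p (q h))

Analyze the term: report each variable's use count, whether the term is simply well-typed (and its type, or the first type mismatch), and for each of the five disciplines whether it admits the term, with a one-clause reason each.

usage: q=1; h=1; p=1
left-to-right use order: p, q, h
typing: ill-typed: argument of type Bool -> Str where Bool is required
ordered: ✗ — fails simple typing
linear: ✗ — a type mismatch blocks all five
affine: ✗ — the type mismatch rejects it
relevant: ✗ — not simply typable
unrestricted: ✗ — fails simple typing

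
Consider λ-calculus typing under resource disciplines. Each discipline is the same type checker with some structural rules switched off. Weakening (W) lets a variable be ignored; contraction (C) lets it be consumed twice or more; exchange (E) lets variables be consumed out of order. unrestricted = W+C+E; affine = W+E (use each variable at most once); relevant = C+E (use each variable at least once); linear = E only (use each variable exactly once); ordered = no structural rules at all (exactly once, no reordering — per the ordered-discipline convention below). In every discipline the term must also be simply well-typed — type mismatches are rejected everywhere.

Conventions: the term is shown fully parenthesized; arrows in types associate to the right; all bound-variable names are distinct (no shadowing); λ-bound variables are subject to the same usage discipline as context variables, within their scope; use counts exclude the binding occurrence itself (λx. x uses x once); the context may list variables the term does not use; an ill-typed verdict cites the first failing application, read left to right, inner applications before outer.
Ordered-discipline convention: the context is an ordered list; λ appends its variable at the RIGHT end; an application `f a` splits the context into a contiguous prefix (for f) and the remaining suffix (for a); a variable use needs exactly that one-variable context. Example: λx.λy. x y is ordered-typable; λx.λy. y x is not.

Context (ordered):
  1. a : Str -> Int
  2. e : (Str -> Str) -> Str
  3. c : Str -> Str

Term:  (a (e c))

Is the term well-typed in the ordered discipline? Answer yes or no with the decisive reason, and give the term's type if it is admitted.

yes — single-use (a, e, c), ordered derivation ok; term : Int
usage: a: 1, e: 1, c: 1
order of uses: a, e, c
typing: well-typed — term : Int
across the five disciplines: ordered ✓; linear ✓; affine ✓; relevant ✓; unrestricted ✓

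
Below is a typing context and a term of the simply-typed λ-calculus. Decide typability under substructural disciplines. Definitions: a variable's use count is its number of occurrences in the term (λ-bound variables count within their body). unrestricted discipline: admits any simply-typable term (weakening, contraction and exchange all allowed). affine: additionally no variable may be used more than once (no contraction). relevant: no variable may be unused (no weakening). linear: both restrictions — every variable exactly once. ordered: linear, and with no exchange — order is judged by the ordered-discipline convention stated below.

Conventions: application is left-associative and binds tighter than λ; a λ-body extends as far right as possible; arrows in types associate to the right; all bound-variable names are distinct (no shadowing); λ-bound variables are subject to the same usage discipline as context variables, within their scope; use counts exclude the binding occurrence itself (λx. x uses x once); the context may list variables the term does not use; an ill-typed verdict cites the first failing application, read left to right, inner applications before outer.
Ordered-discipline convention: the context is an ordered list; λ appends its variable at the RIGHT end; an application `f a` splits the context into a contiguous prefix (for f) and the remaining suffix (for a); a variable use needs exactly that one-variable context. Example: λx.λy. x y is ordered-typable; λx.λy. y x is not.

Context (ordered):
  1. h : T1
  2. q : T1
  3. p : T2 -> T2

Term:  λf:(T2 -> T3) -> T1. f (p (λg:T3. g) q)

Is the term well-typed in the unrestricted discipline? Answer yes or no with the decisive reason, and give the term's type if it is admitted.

no — the type mismatch rejects it
variable uses: h=0; q=1; p=1; f (λ-bound)=1; g (λ-bound)=1
use order (left to right): f, p, g, q
typing: ill-typed: argument of type T3 -> T3 where T2 is required
per-discipline verdicts: ordered ✗ | linear ✗ | affine ✗ | relevant ✗ | unrestricted ✗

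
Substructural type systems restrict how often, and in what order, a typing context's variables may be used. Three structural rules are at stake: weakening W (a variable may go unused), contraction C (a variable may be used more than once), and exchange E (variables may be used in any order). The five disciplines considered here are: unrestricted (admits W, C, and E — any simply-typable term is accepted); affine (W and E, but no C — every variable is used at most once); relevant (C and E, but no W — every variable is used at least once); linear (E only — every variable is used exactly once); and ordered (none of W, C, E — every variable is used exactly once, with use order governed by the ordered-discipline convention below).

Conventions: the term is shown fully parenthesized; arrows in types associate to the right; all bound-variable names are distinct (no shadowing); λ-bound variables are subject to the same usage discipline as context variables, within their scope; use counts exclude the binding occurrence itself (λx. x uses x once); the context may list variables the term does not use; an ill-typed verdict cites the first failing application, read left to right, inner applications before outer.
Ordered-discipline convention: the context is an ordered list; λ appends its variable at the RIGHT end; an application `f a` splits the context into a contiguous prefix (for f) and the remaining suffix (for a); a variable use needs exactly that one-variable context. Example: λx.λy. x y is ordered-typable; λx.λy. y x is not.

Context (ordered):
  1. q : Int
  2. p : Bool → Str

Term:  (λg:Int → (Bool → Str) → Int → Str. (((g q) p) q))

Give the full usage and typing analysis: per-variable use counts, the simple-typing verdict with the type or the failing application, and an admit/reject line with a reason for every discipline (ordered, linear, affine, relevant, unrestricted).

counts: q ×2, p ×1, g (bound) ×1
uses in reading order: g, q, p, q
typing: the term checks, with type (Int → (Bool → Str) → Int → Str) → Str
ordered: ✗ — q ×2 used more than once (contraction)
linear: ✗ — q ×2 used more than once (contraction)
affine: ✗ — q ×2 used more than once (contraction)
relevant: ✓ — q, p, g: all used, weakening unneeded
unrestricted: ✓ — simply typable at (Int → (Bool → Str) → Int → Str) → Str; W, C, E all held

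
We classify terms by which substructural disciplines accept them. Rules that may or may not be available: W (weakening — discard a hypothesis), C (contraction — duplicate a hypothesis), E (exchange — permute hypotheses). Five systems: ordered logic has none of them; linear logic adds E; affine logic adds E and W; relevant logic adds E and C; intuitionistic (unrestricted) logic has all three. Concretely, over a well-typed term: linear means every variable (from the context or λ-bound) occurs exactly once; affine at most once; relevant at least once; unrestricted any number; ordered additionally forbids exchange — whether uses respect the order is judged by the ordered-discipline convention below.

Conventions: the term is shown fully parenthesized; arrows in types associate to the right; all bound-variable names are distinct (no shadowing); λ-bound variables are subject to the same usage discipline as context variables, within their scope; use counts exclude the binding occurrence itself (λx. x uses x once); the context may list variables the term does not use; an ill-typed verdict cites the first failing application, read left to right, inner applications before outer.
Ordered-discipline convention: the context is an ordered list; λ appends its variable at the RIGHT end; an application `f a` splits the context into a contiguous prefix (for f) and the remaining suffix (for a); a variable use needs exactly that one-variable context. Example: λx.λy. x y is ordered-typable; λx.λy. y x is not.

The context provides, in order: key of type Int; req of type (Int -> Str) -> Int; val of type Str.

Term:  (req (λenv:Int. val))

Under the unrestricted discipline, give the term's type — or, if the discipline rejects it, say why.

term : Int
counts: key: 0, req: 1, val: 1, env (bound): 0
uses in reading order: req, val
typing: well-typed — term : Int
all disciplines: ordered ✗, linear ✗, affine ✓, relevant ✗, unrestricted ✓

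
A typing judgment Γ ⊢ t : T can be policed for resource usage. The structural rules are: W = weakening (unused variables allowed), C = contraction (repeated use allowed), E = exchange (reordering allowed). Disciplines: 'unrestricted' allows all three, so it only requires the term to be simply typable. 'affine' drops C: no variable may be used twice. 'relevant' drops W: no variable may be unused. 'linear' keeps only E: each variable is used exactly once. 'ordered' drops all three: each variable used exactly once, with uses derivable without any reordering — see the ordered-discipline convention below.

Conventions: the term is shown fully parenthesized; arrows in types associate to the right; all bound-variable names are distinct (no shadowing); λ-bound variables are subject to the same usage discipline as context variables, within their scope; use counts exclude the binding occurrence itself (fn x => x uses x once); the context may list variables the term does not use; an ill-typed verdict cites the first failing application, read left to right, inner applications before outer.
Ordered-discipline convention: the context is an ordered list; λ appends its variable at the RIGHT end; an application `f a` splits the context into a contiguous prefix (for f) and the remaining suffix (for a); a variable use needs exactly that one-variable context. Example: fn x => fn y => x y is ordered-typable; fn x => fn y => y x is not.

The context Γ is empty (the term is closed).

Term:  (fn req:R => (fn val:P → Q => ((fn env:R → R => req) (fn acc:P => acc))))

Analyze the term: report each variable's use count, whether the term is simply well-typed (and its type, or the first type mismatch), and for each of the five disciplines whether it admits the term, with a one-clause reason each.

variable uses: req (λ-bound) ×1; val (λ-bound) ×0; env (λ-bound) ×0; acc (λ-bound) ×1
order of uses: req, acc
typing: ill-typed: an argument P → P mismatches the expected R → R
ordered: ✗, fails simple typing
linear: ✗, a type mismatch blocks all five
affine: ✗, the type mismatch rejects it
relevant: ✗, not simply typable
unrestricted: ✗, fails simple typing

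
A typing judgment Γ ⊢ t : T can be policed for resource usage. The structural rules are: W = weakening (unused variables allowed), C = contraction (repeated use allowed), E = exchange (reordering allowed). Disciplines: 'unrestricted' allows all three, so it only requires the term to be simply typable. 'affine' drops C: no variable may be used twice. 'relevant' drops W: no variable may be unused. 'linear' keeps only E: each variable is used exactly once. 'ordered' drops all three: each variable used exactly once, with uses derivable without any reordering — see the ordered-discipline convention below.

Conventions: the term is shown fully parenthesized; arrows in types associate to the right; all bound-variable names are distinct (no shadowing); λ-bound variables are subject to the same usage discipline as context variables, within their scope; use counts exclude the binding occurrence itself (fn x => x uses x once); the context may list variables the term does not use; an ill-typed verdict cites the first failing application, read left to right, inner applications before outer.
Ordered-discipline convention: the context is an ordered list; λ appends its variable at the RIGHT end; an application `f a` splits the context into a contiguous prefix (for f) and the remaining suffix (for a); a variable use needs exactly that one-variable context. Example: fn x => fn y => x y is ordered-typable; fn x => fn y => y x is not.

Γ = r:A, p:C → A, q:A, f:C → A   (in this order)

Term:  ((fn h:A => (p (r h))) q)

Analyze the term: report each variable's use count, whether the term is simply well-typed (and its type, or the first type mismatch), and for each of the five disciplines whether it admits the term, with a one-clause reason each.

variable uses: r ×1, p ×1, q ×1, f ×0, h (bound) ×1
order of uses: p, r, h, q
typing: ill-typed: non-function type A applied to an argument
ordered: ✗, a type mismatch blocks all five
linear: ✗, the type mismatch rejects it
affine: ✗, not simply typable
relevant: ✗, fails simple typing
unrestricted: ✗, a type mismatch blocks all five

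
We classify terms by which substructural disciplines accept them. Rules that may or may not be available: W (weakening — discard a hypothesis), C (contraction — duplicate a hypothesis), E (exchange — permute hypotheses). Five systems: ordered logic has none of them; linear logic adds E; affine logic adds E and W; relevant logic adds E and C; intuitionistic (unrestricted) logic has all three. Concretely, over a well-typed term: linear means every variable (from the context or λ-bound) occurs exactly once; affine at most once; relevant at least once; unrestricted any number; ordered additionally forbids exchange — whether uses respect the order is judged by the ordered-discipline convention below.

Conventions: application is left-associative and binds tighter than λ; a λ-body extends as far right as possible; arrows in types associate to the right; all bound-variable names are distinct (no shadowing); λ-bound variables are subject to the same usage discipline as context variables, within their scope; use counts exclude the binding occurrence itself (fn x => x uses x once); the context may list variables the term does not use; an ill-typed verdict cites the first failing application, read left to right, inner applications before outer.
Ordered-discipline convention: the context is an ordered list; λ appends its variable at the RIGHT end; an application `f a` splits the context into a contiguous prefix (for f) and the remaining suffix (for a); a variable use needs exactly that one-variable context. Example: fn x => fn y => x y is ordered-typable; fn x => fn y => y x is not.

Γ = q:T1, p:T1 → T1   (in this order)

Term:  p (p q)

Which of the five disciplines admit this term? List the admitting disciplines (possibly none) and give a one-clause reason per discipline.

admitted by: relevant, unrestricted
use counts: q ×1, p ×2
use order (left to right): p, p, q
typing: well-typed at T1
ordered: ✗ — p ×2 used more than once (contraction)
linear: ✗ — p ×2 used more than once (contraction)
affine: ✗ — p ×2 used more than once (contraction)
relevant: ✓ — at least one use each (q, p)
unrestricted: ✓ — typability at T1 is all that's needed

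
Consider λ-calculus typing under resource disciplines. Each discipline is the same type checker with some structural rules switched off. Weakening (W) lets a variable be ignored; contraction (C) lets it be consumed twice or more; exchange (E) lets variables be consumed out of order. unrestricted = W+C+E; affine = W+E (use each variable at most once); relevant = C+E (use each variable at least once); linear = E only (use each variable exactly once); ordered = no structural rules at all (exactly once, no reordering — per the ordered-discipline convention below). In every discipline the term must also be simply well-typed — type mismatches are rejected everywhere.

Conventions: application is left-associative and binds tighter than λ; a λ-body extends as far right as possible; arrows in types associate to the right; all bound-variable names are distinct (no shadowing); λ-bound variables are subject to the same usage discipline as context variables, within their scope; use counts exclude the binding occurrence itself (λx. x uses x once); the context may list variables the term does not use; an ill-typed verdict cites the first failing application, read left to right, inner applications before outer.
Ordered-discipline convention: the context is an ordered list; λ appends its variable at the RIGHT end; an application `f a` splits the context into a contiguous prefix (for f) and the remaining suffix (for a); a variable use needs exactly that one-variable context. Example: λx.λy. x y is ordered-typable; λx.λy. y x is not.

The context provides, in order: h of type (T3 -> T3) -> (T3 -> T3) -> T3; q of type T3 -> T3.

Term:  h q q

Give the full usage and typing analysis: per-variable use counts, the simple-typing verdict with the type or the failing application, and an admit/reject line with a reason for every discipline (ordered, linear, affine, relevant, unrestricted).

variable uses: h: 1×; q: 2×
order of uses: h, q, q
typing: the term checks, with type T3
ordered: ✗, q ×2 used more than once (contraction)
linear: ✗, q ×2 used more than once (contraction)
affine: ✗, q ×2 used more than once (contraction)
relevant: ✓, every one of h, q appears
unrestricted: ✓, type-checks (T3) and nothing is barred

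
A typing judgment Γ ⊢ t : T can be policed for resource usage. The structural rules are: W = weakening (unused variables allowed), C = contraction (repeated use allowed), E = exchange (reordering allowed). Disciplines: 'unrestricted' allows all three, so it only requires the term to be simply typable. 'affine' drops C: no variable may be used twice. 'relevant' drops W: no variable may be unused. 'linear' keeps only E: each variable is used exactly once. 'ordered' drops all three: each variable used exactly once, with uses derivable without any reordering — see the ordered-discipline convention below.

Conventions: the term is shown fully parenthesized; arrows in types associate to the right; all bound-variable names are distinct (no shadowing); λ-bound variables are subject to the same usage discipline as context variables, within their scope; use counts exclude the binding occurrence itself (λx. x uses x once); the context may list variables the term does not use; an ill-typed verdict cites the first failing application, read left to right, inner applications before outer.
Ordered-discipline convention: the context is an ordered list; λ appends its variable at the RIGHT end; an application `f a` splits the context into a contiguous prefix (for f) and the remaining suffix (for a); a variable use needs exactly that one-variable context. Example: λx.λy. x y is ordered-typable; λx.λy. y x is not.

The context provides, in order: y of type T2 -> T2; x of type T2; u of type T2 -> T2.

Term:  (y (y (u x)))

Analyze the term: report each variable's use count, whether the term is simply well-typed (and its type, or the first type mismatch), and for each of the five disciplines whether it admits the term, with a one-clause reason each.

counts: y: 2; x: 1; u: 1
left-to-right use order: y, y, u, x
typing: ✓ — T2
ordered: ✗, needs contraction — y ×2
linear: ✗, needs contraction — y ×2
affine: ✗, needs contraction — y ×2
relevant: ✓, none of y, x, u goes unused
unrestricted: ✓, simply typable at T2; W, C, E all held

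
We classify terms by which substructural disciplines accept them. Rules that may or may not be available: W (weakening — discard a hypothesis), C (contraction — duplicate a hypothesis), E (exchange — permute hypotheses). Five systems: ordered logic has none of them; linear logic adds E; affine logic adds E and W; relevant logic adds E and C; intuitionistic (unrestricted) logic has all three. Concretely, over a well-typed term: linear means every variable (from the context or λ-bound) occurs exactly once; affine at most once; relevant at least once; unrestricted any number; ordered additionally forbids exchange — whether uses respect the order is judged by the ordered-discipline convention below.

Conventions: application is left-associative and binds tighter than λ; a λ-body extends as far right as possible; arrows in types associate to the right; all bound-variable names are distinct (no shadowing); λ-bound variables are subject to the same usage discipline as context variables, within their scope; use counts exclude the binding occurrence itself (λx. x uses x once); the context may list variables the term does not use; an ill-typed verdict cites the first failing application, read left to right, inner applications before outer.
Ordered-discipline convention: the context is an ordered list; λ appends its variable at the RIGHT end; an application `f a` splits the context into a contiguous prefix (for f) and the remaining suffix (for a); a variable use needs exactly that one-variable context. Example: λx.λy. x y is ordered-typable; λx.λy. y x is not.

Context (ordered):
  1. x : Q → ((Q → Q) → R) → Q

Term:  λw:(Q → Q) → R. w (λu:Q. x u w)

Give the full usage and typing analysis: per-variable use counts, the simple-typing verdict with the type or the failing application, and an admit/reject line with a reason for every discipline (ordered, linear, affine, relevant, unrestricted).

counts: x: 1×; w [bound]: 2×; u [bound]: 1×
uses in reading order: w, x, u, w
typing: the term checks, with type ((Q → Q) → R) → R
ordered: ✗, uses contraction: w ×2
linear: ✗, uses contraction: w ×2
affine: ✗, uses contraction: w ×2
relevant: ✓, none of x, w, u goes unused
unrestricted: ✓, simply typable at ((Q → Q) → R) → R; W, C, E all held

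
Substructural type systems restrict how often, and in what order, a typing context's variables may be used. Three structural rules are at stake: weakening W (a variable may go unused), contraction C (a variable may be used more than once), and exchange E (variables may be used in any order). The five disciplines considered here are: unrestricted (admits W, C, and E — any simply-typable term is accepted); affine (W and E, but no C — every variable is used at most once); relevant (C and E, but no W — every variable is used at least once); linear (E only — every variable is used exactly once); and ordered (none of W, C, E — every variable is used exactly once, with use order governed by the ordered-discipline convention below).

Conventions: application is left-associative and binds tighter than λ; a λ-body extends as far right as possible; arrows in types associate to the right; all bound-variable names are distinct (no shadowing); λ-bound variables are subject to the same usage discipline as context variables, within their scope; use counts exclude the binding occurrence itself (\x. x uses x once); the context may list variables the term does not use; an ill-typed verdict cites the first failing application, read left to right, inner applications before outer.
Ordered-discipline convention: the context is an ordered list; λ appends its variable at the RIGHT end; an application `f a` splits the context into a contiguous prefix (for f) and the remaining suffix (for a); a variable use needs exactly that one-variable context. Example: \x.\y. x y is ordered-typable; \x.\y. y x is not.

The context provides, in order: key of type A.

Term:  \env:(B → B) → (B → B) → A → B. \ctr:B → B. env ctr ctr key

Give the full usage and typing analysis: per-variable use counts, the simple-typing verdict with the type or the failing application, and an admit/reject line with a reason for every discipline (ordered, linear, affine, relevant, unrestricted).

usage: key=1; env (bound)=1; ctr (bound)=2
order of uses: env, ctr, ctr, key
typing: well-typed — term : ((B → B) → (B → B) → A → B) → (B → B) → B
ordered: ✗, needs contraction — ctr ×2
linear: ✗, needs contraction — ctr ×2
affine: ✗, needs contraction — ctr ×2
relevant: ✓, none of key, env, ctr goes unused
unrestricted: ✓, type-checks (((B → B) → (B → B) → A → B) → (B → B) → B) and nothing is barred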